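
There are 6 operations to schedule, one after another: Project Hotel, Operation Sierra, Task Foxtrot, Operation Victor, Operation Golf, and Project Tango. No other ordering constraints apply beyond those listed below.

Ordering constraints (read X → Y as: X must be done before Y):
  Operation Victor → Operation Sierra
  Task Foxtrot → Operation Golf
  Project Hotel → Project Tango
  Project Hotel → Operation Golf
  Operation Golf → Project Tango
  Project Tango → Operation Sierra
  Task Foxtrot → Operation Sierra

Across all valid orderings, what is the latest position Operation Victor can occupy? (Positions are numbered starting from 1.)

5

Following the constraints forward from Operation Victor, its only required successor is Operation Sierra.
With 1 mandatory successor out of 6 operations total, the latest slot for Operation Victor is 6−1 = 5, and it's reachable by doing all non-successors before Operation Victor.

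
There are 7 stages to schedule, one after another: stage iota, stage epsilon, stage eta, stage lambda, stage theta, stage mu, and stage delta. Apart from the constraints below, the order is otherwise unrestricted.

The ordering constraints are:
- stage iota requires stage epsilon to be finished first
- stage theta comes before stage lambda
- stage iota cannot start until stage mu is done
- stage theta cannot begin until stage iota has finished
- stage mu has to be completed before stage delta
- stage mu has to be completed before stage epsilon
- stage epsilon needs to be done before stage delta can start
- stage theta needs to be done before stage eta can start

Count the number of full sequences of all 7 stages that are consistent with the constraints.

10

Stage mu is the only stage with nothing required before it, so every ordering starts there.
Systematically extending each partial ordering one stage at a time and counting, there are 10 complete orderings.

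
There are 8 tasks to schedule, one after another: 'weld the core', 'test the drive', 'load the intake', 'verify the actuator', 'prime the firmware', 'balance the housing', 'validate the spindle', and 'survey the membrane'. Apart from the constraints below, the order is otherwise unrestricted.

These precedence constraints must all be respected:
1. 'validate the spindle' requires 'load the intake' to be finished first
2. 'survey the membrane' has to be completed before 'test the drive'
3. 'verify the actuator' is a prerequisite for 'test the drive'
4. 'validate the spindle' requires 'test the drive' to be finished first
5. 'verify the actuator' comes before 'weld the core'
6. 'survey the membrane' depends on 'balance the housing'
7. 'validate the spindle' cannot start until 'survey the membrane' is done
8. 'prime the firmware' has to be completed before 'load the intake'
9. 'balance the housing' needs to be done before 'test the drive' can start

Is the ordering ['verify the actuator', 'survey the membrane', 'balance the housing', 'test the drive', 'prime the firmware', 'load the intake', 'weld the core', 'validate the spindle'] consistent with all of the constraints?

In the proposed order, 'survey the membrane' appears before 'balance the housing'.
Since 'balance the housing' is required before 'survey the membrane', the ordering is invalid.

No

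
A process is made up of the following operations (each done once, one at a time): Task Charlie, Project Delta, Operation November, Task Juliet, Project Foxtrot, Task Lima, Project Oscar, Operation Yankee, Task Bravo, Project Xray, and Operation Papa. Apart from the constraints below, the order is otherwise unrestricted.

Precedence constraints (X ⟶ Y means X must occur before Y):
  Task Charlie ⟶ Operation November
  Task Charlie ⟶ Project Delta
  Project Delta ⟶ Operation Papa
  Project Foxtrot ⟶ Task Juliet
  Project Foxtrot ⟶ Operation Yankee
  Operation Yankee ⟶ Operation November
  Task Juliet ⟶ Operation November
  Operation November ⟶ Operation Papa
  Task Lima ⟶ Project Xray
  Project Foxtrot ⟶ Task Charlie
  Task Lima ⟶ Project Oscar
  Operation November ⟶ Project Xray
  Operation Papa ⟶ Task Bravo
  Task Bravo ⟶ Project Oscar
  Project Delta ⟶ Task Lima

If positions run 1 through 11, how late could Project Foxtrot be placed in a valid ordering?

1

Following every chain forward from Project Foxtrot, the operations that must come later are Task Charlie, Project Delta, Operation November, Task Juliet, Task Lima, Project Oscar, Operation Yankee, Task Bravo, Project Xray, Operation Papa — 10 of them.
So at least 10 operations follow Project Foxtrot, putting Project Foxtrot no later than position 1. That position is achievable by scheduling everything else first.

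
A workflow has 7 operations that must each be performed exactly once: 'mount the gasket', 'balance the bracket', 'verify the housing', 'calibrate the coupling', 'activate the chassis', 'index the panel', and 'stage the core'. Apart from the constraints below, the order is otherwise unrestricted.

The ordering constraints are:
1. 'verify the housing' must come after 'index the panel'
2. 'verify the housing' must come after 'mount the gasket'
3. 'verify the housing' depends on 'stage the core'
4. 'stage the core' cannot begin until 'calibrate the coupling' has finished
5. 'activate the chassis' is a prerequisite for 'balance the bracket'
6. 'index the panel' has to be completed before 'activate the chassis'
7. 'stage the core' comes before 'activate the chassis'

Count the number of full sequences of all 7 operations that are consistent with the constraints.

45

The operations with no prerequisites are 'mount the gasket', 'calibrate the coupling', 'index the panel'; any of them can be placed first.
Enumerating by repeatedly choosing an available operation (one whose prerequisites are all placed) gives 45 distinct complete orderings.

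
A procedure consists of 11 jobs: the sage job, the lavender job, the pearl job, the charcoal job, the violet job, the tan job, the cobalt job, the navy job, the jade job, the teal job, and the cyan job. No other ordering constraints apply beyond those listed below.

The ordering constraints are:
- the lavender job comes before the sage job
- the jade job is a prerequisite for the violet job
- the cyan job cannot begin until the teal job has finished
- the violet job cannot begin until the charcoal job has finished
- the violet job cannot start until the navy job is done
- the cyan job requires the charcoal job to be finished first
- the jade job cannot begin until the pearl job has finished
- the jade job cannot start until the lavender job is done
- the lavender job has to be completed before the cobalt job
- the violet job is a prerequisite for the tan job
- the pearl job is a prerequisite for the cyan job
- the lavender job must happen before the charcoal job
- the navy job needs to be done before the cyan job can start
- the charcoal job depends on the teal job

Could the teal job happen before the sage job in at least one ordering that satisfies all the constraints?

The constraints leave the teal job and the sage job unordered relative to each other; nothing requires the sage job earlier.
So a valid ordering placing the teal job earlier than the sage job exists.

Yes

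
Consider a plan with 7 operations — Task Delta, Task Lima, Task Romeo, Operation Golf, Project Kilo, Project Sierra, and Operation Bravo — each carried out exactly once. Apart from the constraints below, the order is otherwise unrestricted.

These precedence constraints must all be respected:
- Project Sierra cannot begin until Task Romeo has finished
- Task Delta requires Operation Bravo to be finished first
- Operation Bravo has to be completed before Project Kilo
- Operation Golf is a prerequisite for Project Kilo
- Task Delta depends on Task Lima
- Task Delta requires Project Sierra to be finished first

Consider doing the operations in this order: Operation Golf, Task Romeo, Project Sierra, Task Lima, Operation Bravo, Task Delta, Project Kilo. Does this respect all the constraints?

Yes

Every stated constraint is respected: Operation Golf sits at position 1, ahead of Project Kilo at position 7, and each of the other listed pairs likewise has the predecessor earlier in the sequence.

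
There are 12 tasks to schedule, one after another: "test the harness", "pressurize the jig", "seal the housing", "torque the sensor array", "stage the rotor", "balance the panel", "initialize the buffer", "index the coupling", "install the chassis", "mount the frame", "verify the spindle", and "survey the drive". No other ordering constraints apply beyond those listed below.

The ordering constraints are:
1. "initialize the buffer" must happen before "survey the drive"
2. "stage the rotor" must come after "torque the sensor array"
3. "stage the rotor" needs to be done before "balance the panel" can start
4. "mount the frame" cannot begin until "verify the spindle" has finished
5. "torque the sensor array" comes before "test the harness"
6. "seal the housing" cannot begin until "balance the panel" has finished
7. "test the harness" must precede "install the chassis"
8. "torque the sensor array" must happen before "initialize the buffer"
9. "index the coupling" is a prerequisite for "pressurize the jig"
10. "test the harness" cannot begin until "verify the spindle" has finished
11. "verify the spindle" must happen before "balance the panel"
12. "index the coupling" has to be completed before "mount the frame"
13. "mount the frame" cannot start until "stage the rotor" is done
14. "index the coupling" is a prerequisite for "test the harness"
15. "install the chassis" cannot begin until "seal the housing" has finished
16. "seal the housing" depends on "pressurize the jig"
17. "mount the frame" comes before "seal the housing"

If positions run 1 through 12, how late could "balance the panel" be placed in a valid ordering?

Every task that must follow "balance the panel" has to come after it. Tracing all chains starting from "balance the panel", those tasks are: "seal the housing", "install the chassis" — 2 in total.
With 2 mandatory successors out of 12 tasks total, the latest slot for "balance the panel" is 12−2 = 10, and it's reachable by doing all non-successors before "balance the panel".

10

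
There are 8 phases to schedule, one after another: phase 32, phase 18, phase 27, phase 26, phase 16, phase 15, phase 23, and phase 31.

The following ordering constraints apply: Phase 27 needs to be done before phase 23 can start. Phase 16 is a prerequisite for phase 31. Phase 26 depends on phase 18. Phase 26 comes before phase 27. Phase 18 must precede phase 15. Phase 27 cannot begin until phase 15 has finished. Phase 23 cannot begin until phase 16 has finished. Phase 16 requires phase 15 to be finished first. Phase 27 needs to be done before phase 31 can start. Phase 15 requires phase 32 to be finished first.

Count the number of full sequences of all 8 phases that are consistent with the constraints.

24

The phases with no prerequisites are phase 32, phase 18; any of them can be placed first.
Systematically extending each partial ordering one phase at a time and counting, there are 24 complete orderings.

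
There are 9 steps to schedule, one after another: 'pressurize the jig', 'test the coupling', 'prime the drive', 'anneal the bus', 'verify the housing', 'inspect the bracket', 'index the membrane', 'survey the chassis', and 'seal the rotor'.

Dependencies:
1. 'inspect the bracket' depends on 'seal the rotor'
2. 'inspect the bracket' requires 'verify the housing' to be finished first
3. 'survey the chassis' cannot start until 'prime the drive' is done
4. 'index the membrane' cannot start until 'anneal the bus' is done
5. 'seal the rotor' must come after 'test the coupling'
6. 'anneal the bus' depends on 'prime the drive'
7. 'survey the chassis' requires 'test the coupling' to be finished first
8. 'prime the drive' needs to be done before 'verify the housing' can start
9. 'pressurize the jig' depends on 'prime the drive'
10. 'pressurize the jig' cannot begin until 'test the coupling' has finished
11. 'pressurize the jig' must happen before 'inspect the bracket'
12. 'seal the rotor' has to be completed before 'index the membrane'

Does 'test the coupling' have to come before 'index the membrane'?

Yes

There is a constraint chain 'test the coupling' → 'seal the rotor' → 'index the membrane'.
So 'test the coupling' must precede 'index the membrane' in any valid ordering.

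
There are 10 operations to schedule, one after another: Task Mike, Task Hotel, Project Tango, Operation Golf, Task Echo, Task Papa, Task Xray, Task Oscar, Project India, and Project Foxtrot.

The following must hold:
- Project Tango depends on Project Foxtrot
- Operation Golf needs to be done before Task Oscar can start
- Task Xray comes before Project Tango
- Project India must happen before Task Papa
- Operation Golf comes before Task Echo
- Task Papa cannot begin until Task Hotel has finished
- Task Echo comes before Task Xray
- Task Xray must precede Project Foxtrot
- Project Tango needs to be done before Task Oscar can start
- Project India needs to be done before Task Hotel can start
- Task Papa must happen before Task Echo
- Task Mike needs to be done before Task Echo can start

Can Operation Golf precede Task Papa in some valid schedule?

No chain of constraints runs from Task Papa to Operation Golf, so Task Papa is not required to come first.
So a valid ordering placing Operation Golf earlier than Task Papa exists.

Yes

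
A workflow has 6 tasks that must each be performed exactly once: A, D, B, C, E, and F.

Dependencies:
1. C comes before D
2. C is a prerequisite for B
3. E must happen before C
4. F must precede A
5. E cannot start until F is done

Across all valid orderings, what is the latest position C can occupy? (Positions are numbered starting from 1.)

Every task that must follow C has to come after it. Tracing all chains starting from C, those tasks are: D, B — 2 in total.
With 2 mandatory successors out of 6 tasks total, the latest slot for C is 6−2 = 4, and it's reachable by doing all non-successors before C.

4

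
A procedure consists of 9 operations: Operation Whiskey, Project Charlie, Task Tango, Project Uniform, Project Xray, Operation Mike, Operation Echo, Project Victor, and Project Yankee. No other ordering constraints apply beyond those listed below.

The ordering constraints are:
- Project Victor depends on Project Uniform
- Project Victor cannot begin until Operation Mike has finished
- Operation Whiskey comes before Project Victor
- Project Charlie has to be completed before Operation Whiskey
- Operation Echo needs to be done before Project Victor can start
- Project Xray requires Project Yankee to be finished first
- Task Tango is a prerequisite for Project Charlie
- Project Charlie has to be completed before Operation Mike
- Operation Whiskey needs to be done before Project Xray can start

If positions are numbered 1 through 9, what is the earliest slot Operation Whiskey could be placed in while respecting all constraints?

Every operation that must precede Operation Whiskey has to come before it. Tracing all chains that end at Operation Whiskey, those operations are: Project Charlie, Task Tango — 2 in total.
So at minimum 2 operations come before Operation Whiskey, putting Operation Whiskey no earlier than position 3. That position is achievable by scheduling exactly those predecessors first.

3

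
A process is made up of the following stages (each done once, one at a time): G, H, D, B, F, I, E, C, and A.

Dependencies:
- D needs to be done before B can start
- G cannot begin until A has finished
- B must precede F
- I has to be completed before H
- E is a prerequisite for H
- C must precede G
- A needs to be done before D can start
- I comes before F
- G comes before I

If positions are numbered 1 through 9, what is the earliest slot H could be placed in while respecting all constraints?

Working backwards through the constraints from H, its full set of required predecessors is G, I, E, C, A — 5 of them.
With 5 mandatory predecessors, the earliest H can sit is position 5+1 = 6, and placing just those 5 first achieves it.

6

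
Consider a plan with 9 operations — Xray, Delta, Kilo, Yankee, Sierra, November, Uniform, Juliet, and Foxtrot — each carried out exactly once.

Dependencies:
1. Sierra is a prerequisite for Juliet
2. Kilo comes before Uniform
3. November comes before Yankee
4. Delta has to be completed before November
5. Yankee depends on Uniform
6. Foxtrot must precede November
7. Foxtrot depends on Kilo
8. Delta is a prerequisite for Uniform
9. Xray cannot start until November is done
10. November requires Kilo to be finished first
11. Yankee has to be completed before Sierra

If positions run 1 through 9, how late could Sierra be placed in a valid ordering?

8

Following the constraints forward from Sierra, its only required successor is Juliet.
So at least 1 operation follows Sierra, putting Sierra no later than position 8. That position is achievable by scheduling everything else first.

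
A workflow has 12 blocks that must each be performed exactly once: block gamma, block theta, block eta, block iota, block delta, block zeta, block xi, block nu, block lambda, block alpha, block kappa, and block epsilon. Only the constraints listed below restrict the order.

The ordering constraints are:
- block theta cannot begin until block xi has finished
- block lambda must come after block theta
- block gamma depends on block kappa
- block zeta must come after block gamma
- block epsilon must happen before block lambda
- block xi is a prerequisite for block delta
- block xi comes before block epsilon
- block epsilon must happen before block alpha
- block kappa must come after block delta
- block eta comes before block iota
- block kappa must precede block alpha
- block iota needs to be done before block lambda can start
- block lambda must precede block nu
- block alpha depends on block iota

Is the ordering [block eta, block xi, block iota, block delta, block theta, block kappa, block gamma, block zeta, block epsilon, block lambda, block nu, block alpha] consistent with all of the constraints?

Yes

Every stated constraint is respected: block iota sits at position 3, ahead of block alpha at position 12, and each of the other listed pairs likewise has the predecessor earlier in the sequence.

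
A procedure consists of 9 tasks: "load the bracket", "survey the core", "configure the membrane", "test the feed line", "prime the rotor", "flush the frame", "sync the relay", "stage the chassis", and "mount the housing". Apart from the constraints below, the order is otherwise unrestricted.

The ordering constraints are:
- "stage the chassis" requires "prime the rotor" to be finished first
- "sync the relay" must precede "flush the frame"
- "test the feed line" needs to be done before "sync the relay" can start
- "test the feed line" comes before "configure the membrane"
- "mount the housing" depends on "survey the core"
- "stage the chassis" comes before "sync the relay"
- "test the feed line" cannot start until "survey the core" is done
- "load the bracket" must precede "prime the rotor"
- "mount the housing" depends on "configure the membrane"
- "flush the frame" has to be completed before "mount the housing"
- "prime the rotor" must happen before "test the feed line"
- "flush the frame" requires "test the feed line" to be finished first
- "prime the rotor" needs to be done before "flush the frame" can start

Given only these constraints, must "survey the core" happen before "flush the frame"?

Chaining the stated constraints: "survey the core" → "test the feed line" → "flush the frame".
That forces "survey the core" before "flush the frame" in every valid schedule.

Yes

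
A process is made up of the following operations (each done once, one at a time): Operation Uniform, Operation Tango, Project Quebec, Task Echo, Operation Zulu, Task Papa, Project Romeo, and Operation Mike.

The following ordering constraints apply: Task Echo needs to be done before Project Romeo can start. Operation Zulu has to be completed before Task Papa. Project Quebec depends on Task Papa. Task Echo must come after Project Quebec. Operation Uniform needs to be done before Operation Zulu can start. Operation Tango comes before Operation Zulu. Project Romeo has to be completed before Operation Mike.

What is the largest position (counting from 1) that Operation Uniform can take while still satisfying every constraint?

Following every chain forward from Operation Uniform, the operations that must come later are Project Quebec, Task Echo, Operation Zulu, Task Papa, Project Romeo, Operation Mike — 6 of them.
So at least 6 operations follow Operation Uniform, putting Operation Uniform no later than position 2. That position is achievable by scheduling everything else first.

2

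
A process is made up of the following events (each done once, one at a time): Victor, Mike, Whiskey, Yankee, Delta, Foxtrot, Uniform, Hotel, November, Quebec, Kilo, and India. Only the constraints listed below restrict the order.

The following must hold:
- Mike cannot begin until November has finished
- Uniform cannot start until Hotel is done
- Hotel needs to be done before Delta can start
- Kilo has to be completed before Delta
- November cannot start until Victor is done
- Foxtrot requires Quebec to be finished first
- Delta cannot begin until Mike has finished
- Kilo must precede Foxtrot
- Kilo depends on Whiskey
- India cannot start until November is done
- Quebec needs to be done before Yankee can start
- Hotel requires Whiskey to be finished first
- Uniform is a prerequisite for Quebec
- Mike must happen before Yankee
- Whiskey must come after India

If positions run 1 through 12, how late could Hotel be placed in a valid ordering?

7

Every event that must follow Hotel has to come after it. Tracing all chains starting from Hotel, those events are: Yankee, Delta, Foxtrot, Uniform, Quebec — 5 in total.
So at least 5 events follow Hotel, putting Hotel no later than position 7. That position is achievable by scheduling everything else first.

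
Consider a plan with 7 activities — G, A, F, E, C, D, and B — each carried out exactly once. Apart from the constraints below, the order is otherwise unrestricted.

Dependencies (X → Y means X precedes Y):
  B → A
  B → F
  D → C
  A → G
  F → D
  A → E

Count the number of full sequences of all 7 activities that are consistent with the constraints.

40

B is the only activity with nothing required before it, so every ordering starts there.
Enumerating by repeatedly choosing an available activity (one whose prerequisites are all placed) gives 40 distinct complete orderings.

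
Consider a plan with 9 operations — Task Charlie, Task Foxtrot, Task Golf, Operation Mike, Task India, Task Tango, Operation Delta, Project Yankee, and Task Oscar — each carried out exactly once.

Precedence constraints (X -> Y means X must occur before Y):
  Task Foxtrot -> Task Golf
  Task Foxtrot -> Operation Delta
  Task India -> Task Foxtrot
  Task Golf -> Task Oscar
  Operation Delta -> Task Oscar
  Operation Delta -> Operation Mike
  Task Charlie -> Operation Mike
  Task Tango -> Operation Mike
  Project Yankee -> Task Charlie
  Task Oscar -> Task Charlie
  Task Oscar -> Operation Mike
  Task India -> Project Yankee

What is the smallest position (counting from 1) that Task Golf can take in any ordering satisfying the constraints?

Working backwards through the constraints from Task Golf, its full set of required predecessors is Task Foxtrot, Task India — 2 of them.
With 2 mandatory predecessors, the earliest Task Golf can sit is position 2+1 = 3, and placing just those 2 first achieves it.

3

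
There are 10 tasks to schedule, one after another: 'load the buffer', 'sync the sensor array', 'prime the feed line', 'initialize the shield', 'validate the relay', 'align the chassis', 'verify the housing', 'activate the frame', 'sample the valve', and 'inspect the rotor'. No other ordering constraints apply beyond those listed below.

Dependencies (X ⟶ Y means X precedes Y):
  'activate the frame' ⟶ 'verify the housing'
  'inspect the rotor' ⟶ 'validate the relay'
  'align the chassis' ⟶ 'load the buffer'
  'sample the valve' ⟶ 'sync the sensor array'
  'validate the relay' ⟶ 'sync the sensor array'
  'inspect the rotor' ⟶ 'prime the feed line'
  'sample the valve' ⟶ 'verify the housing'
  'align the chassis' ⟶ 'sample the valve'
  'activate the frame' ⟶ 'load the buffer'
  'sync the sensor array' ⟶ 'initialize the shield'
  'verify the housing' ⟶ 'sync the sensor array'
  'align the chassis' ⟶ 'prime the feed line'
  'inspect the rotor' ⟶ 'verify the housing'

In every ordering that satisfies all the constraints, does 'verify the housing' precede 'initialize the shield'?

Following the dependencies: 'verify the housing' → 'sync the sensor array' → 'initialize the shield'.
So 'verify the housing' must precede 'initialize the shield' in any valid ordering.

Yes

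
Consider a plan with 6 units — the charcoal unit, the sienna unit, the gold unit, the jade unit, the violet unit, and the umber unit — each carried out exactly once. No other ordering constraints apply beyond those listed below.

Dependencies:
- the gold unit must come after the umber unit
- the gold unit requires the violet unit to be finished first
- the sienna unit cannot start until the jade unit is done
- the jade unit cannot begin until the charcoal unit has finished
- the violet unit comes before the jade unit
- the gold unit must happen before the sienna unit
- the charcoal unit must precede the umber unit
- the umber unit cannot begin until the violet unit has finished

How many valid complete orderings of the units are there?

6

2 units have no prerequisites (the charcoal unit, the violet unit), so any of them could come first.
Counting all ways to extend the partial order to a total order gives 6.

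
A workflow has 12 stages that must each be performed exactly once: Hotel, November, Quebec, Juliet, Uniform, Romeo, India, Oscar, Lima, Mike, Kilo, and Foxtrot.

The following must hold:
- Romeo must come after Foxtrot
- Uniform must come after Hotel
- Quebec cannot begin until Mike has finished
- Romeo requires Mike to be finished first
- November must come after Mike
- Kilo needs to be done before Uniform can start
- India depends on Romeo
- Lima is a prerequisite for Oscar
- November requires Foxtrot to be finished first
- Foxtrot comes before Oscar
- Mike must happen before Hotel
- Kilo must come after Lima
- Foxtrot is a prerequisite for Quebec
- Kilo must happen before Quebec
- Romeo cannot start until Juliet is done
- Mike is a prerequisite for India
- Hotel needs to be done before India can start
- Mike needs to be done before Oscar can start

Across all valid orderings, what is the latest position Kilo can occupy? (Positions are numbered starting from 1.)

Following every chain forward from Kilo, the stages that must come later are Quebec, Uniform — 2 of them.
With 2 mandatory successors out of 12 stages total, the latest slot for Kilo is 12−2 = 10, and it's reachable by doing all non-successors before Kilo.

10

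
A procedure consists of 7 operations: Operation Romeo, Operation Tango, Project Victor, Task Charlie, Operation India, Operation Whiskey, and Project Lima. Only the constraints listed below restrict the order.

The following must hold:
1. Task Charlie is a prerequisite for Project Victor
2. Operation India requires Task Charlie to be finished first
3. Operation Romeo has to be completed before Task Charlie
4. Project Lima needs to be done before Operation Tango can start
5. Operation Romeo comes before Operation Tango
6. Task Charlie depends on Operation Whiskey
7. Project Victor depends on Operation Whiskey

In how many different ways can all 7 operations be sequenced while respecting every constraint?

The operations with no prerequisites are Operation Romeo, Operation Whiskey, Project Lima; any of them can be placed first.
Enumerating by repeatedly choosing an available operation (one whose prerequisites are all placed) gives 76 distinct complete orderings.

76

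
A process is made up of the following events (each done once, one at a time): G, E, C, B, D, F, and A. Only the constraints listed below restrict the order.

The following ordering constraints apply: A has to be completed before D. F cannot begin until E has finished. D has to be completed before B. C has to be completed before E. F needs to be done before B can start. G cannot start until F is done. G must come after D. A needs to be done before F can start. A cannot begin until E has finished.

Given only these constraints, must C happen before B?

Following the dependencies: C → E → F → B.
Hence C necessarily comes before B.

Yes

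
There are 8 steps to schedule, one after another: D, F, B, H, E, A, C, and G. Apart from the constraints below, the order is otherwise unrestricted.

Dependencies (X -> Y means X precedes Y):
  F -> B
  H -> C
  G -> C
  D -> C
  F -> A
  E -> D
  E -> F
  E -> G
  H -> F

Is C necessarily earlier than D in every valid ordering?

No

There is a chain D → C, which puts D before C.
So C does not have to come before D — it cannot.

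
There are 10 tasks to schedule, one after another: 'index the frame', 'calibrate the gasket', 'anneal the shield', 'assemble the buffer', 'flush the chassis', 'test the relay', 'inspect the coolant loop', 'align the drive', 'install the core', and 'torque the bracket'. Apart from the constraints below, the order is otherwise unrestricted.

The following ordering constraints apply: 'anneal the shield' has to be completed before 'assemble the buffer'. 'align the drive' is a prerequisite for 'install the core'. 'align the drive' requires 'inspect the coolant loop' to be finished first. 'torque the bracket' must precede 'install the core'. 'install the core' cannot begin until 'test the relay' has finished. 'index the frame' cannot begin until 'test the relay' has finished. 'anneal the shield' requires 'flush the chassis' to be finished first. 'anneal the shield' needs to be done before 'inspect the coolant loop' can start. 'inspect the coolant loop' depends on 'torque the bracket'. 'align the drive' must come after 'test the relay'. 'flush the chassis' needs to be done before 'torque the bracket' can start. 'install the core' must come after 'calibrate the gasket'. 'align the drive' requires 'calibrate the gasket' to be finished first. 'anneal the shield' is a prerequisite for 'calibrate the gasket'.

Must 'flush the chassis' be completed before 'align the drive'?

Yes

There is a constraint chain 'flush the chassis' → 'torque the bracket' → 'inspect the coolant loop' → 'align the drive'.
That forces 'flush the chassis' before 'align the drive' in every valid schedule.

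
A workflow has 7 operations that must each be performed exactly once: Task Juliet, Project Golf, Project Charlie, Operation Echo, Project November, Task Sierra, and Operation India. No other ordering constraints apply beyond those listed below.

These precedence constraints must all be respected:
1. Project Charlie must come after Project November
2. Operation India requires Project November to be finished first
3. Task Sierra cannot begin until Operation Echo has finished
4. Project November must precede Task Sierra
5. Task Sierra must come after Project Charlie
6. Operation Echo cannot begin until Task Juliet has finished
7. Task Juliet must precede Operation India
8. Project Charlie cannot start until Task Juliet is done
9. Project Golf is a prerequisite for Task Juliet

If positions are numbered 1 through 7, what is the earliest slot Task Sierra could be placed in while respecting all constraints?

6

The operations that are forced before Task Sierra, directly or transitively, are Task Juliet, Project Golf, Project Charlie, Operation Echo, Project November. That's 5 operations.
So at minimum 5 operations come before Task Sierra, putting Task Sierra no earlier than position 6. That position is achievable by scheduling exactly those predecessors first.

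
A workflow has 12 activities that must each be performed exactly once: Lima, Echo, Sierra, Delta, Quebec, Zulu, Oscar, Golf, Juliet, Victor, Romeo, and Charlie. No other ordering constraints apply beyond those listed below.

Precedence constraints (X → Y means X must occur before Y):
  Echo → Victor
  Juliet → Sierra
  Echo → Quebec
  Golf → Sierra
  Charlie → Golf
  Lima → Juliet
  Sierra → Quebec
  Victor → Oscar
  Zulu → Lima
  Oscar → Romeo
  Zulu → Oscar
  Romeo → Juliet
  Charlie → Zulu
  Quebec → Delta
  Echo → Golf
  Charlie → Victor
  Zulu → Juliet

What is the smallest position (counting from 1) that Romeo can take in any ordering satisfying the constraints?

6

Working backwards through the constraints from Romeo, its full set of required predecessors is Echo, Zulu, Oscar, Victor, Charlie — 5 of them.
With 5 mandatory predecessors, the earliest Romeo can sit is position 5+1 = 6, and placing just those 5 first achieves it.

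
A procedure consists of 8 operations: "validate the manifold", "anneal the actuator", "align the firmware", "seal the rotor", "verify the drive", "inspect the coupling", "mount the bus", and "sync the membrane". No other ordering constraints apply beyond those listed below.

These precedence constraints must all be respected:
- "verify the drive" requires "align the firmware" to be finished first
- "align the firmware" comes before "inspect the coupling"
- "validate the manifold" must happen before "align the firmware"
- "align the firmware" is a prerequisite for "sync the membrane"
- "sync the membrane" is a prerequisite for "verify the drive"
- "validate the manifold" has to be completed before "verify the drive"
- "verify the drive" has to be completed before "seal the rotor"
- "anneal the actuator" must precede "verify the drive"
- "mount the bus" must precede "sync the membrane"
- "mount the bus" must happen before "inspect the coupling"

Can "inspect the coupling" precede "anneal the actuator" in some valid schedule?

Nothing in the constraints forces "anneal the actuator" before "inspect the coupling" — there is no chain from "anneal the actuator" to "inspect the coupling".
That means at least one valid schedule has "inspect the coupling" before "anneal the actuator".

Yes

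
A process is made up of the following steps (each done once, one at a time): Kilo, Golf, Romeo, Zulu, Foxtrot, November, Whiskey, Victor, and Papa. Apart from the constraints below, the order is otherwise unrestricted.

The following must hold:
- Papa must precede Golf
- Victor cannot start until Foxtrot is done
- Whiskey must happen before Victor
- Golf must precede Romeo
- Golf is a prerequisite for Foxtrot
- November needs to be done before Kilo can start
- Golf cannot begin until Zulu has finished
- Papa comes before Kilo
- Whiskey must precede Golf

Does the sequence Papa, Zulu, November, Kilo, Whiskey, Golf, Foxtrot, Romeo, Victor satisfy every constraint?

Going through the constraints one by one, each required predecessor appears earlier in the sequence than its dependent — e.g. Papa (position 1) is before Golf (position 6), as required.

Yes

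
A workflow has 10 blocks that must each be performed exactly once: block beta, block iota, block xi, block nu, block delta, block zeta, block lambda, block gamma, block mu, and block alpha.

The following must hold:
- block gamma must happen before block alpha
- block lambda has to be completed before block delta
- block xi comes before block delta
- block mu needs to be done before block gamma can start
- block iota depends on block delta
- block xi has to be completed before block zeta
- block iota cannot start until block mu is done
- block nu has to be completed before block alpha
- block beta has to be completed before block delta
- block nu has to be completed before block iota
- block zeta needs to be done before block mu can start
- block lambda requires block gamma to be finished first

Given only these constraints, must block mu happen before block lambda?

Yes

Chaining the stated constraints: block mu → block gamma → block lambda.
Hence block mu necessarily comes before block lambda.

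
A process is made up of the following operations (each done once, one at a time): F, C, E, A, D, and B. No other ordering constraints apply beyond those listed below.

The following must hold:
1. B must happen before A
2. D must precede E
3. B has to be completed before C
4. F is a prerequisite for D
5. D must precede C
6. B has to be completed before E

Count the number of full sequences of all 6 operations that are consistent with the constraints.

24

The operations with no prerequisites are F, B; any of them can be placed first.
Counting all ways to extend the partial order to a total order gives 24.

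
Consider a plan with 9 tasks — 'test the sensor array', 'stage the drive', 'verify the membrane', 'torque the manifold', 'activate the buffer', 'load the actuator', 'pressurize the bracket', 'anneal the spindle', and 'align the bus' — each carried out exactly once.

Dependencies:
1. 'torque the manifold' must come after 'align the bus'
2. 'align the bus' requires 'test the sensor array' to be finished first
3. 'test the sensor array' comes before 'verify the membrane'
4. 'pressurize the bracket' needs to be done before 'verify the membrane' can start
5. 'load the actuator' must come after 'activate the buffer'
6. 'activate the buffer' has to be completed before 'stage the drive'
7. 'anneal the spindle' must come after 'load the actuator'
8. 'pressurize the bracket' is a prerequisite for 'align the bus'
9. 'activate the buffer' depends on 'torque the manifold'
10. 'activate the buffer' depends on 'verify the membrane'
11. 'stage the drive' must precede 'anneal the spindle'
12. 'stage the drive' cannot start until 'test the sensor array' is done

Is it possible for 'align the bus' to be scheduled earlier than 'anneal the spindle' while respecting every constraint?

The constraints force 'align the bus' before 'anneal the spindle', so yes — every valid ordering has 'align the bus' earlier.

Yes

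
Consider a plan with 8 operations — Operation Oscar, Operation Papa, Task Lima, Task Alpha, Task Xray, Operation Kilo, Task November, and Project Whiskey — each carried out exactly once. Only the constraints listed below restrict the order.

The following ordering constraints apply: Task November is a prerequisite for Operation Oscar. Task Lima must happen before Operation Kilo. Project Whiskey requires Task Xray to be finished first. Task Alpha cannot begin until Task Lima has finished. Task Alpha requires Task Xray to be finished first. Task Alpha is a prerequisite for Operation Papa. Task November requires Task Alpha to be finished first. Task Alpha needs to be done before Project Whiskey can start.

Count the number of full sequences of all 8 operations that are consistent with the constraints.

156

2 operations have no prerequisites (Task Lima, Task Xray), so any of them could come first.
Systematically extending each partial ordering one operation at a time and counting, there are 156 complete orderings.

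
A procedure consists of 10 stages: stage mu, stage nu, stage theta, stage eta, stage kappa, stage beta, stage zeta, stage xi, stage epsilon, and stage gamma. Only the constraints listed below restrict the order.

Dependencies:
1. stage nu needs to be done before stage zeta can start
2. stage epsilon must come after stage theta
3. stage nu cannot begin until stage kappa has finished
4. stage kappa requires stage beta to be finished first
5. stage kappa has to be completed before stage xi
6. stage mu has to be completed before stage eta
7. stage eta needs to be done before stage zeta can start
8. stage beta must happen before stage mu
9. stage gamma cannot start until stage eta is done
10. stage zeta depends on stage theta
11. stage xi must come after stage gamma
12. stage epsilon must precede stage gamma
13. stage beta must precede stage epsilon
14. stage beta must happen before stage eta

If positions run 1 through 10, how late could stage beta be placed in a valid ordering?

Every stage that must follow stage beta has to come after it. Tracing all chains starting from stage beta, those stages are: stage mu, stage nu, stage eta, stage kappa, stage zeta, stage xi, stage epsilon, stage gamma — 8 in total.
So at least 8 stages follow stage beta, putting stage beta no later than position 2. That position is achievable by scheduling everything else first.

2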